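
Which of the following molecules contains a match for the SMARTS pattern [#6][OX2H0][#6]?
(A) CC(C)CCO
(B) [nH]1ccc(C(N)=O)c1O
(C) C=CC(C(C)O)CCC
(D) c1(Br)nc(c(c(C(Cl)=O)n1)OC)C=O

D

[#6][OX2H0][#6] describes an aliphatic oxygen bridging two carbons with no H on the oxygen (an ether).
(A) has a hydroxyl group (-OH) but the oxygen has H1, not H0 bridging two carbons.
(B) has a hydroxyl group (-OH) but the oxygen has H1, not H0 bridging two carbons.
(C) has a hydroxyl group (-OH) but the oxygen has H1, not H0 bridging two carbons.
(D) contains a methoxy ether (-OCH3), which satisfies every atom and bond constraint.
So the answer is (D).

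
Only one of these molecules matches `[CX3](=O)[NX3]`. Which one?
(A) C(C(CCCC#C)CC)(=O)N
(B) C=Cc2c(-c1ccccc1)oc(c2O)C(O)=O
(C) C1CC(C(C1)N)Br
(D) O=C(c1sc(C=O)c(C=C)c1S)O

[CX3](=O)[NX3] describes a carbonyl carbon bonded to a trivalent nitrogen (an amide).
(A) contains a primary amide (-C(=O)NH2), which satisfies every atom and bond constraint.
(B) has a carboxylic acid group (-C(=O)OH) but the carbonyl is bonded to O, not to an NX3 nitrogen.
(C) has a primary amino group (-NH2) but the -NH2 is not attached to a carbonyl carbon.
(D) has a carboxylic acid group (-C(=O)OH) but the carbonyl is bonded to O, not to an NX3 nitrogen.
So the answer is (A).

A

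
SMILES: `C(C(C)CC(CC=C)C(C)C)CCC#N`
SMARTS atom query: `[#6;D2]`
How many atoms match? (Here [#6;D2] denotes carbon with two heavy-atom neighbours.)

The query [#6;D2] means: any carbon bonded to exactly two heavy atoms.
Check the 15 heavy atoms by environment: 7× C (D2) → match; 3× C (D3) → no; 4× C (D1) → no; 1× N (D1) → no.
That gives 7 matching atoms.

7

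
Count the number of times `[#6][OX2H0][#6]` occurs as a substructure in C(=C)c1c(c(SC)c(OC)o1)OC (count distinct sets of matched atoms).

[#6][OX2H0][#6] is the SMARTS for an ether: an aliphatic oxygen bridging two carbons with no H on the oxygen.
The molecule carries 2 separate instances of a methoxy ether (-OCH3) meeting every constraint; each maps to a distinct set of atoms, giving 2 matches.

2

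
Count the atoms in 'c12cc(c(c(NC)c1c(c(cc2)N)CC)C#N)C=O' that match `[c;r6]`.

The query [c;r6] means: aromatic carbon that belongs to a six-membered ring.
Check the 19 heavy atoms by environment: 10× c (aromatic, in 6-ring) → match; 5× C (acyclic) → no; 1× O (acyclic) → no; 3× N (acyclic) → no.
That gives 10 matching atoms.

10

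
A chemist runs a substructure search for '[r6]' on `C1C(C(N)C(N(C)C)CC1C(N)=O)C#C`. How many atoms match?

6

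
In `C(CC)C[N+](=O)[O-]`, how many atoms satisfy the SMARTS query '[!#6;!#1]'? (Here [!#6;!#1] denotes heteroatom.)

Check the 7 heavy atoms by environment: 4× C → no; 1× N (charge +1) → match; 1× O (charge -1) → match; 1× O → match.
Summing the matching environments: 1 + 1 + 1 = 3 matching atoms.

3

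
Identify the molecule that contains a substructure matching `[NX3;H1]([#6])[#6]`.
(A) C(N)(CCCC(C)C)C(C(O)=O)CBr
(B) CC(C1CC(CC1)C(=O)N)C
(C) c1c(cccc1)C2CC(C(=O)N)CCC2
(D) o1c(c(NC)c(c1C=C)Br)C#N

D

[NX3;H1]([#6])[#6] describes a trivalent nitrogen with one H, bonded to two carbons (a secondary amine).
(A) has a primary amino group (-NH2) but the nitrogen has H2 and only one carbon neighbour.
(B) has a primary amide (-C(=O)NH2) but the -C(=O)NH2 nitrogen has H2, not H1.
(C) has a primary amide (-C(=O)NH2) but the -C(=O)NH2 nitrogen has H2, not H1.
(D) contains an N-methylamino group (-NHCH3), which satisfies every atom and bond constraint.
So the answer is (D).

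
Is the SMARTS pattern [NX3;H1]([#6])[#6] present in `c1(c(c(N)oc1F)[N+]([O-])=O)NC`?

Yes

The pattern [NX3;H1]([#6])[#6] describes a trivalent nitrogen with one H, bonded to two carbons — a secondary amine.
The molecule carries an N-methylamino group (-NHCH3), whose atoms satisfy every constraint of the query, so the pattern matches.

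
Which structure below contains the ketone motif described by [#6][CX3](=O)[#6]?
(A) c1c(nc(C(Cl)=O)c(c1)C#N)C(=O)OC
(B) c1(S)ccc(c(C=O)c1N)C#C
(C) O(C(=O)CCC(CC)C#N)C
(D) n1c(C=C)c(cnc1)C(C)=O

D

[#6][CX3](=O)[#6] describes a carbonyl carbon (no H) flanked by two carbons (a ketone).
(A) has a methyl-ester group (-C(=O)OCH3) but one neighbour of the carbonyl carbon is O, not C.
(B) has an aldehyde (-CHO) but the carbonyl carbon has H1, so it is not flanked by two carbons.
(C) has a methyl-ester group (-C(=O)OCH3) but one neighbour of the carbonyl carbon is O, not C.
(D) contains an acetyl/ketone group (-C(=O)CH3), which satisfies every atom and bond constraint.
So the answer is (D).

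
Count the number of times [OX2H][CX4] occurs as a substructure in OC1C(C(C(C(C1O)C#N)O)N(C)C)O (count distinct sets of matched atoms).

[OX2H][CX4] is the SMARTS for an aliphatic alcohol: a hydroxyl oxygen bound to an sp3 (X4) carbon.
The molecule carries 4 separate instances of a hydroxyl group (-OH) meeting every constraint; each maps to a distinct set of atoms, giving 4 matches.

4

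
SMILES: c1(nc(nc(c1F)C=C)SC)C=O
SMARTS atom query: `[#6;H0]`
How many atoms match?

4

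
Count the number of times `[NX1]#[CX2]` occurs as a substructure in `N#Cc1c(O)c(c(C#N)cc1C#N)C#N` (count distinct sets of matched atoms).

4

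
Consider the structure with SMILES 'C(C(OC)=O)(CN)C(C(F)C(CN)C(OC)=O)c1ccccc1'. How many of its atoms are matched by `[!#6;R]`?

0

The query [!#6;R] means: non-carbon atom that is part of a ring.
Check the 23 heavy atoms by environment: 10× C (acyclic) → no; 4× O (acyclic) → no; 6× c (aromatic, in 6-ring) → no; 1× F (acyclic) → no; 2× N (acyclic) → no.
No environment satisfies the query, so 0 matching atoms.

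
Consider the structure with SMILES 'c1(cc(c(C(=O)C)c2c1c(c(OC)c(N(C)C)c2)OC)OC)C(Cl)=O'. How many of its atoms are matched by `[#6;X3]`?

12

The query [#6;X3] means: any carbon (aromatic or not) with three total connections.
Check the 25 heavy atoms by environment: 10× c (aromatic, X3) → match; 3× O (X2) → no; 6× C (X4) → no; 1× N (X3) → no; 2× C (X3) → match; 2× O (X1) → no; 1× Cl (X1) → no.
Summing the matching environments: 10 + 2 = 12 matching atoms.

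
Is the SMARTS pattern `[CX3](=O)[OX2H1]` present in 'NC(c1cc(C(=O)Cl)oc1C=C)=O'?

No

The pattern [CX3](=O)[OX2H1] describes an sp2 carbon double-bonded to O and single-bonded to an -OH oxygen — a carboxylic acid.
The closest candidate here is a primary amide (-C(=O)NH2), but the carbonyl is bonded to N, not to an -OH oxygen. No other fragment satisfies the full query, so there is no match.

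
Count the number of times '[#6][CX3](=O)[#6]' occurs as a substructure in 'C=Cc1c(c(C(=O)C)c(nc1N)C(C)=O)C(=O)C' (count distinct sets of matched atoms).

3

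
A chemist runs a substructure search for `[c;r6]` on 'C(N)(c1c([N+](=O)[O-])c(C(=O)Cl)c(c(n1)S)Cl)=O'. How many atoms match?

5

The query [c;r6] means: aromatic carbon that belongs to a six-membered ring.
Check the 17 heavy atoms by environment: 1× n (aromatic, in 6-ring) → no; 5× c (aromatic, in 6-ring) → match; 1× S (acyclic) → no; 2× Cl (acyclic) → no; 2× C (acyclic) → no; 3× O (acyclic) → no; 1× N (acyclic) → no; 1× N (charge +1, acyclic) → no; 1× O (charge -1, acyclic) → no.
That gives 5 matching atoms.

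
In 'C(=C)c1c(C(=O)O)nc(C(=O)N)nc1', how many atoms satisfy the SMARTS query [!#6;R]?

2

The query [!#6;R] means: non-carbon atom that is part of a ring.
Check the 14 heavy atoms by environment: 2× n (aromatic, in 6-ring) → match; 4× c (aromatic, in 6-ring) → no; 4× C (acyclic) → no; 3× O (acyclic) → no; 1× N (acyclic) → no.
That gives 2 matching atoms.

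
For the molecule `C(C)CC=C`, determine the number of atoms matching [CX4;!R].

Check the 5 heavy atoms by environment: 3× C (X4, acyclic) → match; 2× C (X3, acyclic) → no.
That gives 3 matching atoms.

3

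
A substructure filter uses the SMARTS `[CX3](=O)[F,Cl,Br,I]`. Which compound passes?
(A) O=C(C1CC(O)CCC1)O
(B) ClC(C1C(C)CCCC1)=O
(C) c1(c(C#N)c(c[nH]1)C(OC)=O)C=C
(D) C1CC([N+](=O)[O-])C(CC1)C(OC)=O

B

[CX3](=O)[F,Cl,Br,I] describes a carbonyl carbon bonded to a halogen (an acyl halide).
(A) has a carboxylic acid group (-C(=O)OH) but the carbonyl is bonded to -OH, not to a halogen.
(B) contains an acyl chloride (-C(=O)Cl), which satisfies every atom and bond constraint.
(C) has a methyl-ester group (-C(=O)OCH3) but the carbonyl is bonded to -O-C, not to a halogen.
(D) has a methyl-ester group (-C(=O)OCH3) but the carbonyl is bonded to -O-C, not to a halogen.
So the answer is (B).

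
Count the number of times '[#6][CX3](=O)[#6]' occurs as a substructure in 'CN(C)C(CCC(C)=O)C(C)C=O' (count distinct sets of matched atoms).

[#6][CX3](=O)[#6] is the SMARTS for a ketone: a carbonyl carbon (no H) flanked by two carbons.
Exactly one fragment in the molecule meets all constraints, giving 1 match.

1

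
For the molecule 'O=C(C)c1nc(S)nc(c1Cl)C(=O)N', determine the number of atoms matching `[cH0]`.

4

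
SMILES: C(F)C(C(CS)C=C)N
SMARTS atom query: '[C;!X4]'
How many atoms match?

The query [C;!X4] means: aliphatic carbon that does not have four total connections.
Check the 9 heavy atoms by environment: 4× C (X4) → no; 1× N (X3) → no; 2× C (X3) → match; 1× F (X1) → no; 1× S (X2) → no.
That gives 2 matching atoms.

2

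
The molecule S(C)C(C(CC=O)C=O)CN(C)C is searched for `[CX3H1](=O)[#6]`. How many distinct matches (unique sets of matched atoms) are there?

2

[CX3H1](=O)[#6] is the SMARTS for an aldehyde: an sp2 carbon with one H, double-bonded to O and single-bonded to carbon.
The molecule carries 2 separate instances of an aldehyde (-CHO) meeting every constraint; each maps to a distinct set of atoms, giving 2 matches.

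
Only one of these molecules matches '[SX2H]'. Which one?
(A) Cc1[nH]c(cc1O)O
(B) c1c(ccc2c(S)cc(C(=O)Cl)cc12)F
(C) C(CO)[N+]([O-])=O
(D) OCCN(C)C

B

[SX2H] describes an aliphatic sulfur with two connections, one being H (a thiol).
(A) has a hydroxyl group (-OH) but it is an -OH, not an -SH.
(B) contains a thiol (-SH), which satisfies every atom and bond constraint.
(C) has a hydroxyl group (-OH) but it is an -OH, not an -SH.
(D) has a hydroxyl group (-OH) but it is an -OH, not an -SH.
So the answer is (B).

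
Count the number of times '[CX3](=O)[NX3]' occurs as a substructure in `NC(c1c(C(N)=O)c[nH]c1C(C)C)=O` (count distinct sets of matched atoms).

2

[CX3](=O)[NX3] is the SMARTS for an amide: a carbonyl carbon bonded to a trivalent nitrogen.
The molecule carries 2 separate instances of a primary amide (-C(=O)NH2) meeting every constraint; each maps to a distinct set of atoms, giving 2 matches.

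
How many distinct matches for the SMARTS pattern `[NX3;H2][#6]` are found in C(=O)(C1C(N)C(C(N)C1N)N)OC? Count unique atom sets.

4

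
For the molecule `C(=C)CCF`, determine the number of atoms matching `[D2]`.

3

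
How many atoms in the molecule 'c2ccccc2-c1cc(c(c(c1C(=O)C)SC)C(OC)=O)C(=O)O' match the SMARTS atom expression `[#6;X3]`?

15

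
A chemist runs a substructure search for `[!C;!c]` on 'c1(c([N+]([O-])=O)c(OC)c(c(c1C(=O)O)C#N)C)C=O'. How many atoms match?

Check the 19 heavy atoms by environment: 6× c (aromatic) → no; 5× C → no; 5× O → match; 1× N (charge +1) → match; 1× O (charge -1) → match; 1× N → match.
Summing the matching environments: 5 + 1 + 1 + 1 = 8 matching atoms.

8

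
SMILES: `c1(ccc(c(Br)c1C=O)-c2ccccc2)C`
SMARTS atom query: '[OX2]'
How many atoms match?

The query [OX2] means: aliphatic oxygen with two total connections — ether, hydroxyl, or ester single-bond O.
Check the 16 heavy atoms by environment: 12× c (aromatic, X3) → no; 1× Br (X1) → no; 1× C (X4) → no; 1× C (X3) → no; 1× O (X1) → no.
No environment satisfies the query, so 0 matching atoms.

0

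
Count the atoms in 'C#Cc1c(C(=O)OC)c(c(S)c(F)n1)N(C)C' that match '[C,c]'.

11

The query [C,c] means: comma = OR; matches aliphatic or aromatic carbon — same as #6.
Check the 17 heavy atoms by environment: 1× n (aromatic) → no; 5× c (aromatic) → match; 1× S → no; 6× C → match; 1× F → no; 1× N → no; 2× O → no.
Summing the matching environments: 5 + 6 = 11 matching atoms.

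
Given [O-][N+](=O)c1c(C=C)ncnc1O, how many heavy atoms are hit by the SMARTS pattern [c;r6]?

4

The query [c;r6] means: aromatic carbon that belongs to a six-membered ring.
Check the 12 heavy atoms by environment: 2× n (aromatic, in 6-ring) → no; 4× c (aromatic, in 6-ring) → match; 2× C (acyclic) → no; 2× O (acyclic) → no; 1× N (charge +1, acyclic) → no; 1× O (charge -1, acyclic) → no.
That gives 4 matching atoms.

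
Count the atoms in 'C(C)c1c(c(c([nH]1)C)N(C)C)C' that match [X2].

0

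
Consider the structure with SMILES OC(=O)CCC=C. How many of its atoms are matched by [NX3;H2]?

0

The query [NX3;H2] means: aliphatic N with 3 total connections, two of them H — an -NH2 nitrogen (amine or amide).
Check the 7 heavy atoms by environment: 2× C (H2, X4) → no; 1× C (H1, X3) → no; 1× C (H2, X3) → no; 1× C (H0, X3) → no; 1× O (H0, X1) → no; 1× O (H1, X2) → no.
No environment satisfies the query, so 0 matching atoms.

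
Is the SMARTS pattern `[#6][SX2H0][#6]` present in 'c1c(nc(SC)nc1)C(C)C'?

Yes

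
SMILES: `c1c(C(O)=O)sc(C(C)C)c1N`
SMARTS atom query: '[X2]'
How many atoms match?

2

The query [X2] means: any atom with exactly two total connections (bonds + H).
Check the 12 heavy atoms by environment: 1× s (aromatic, X2) → match; 4× c (aromatic, X3) → no; 1× C (X3) → no; 1× O (X1) → no; 1× O (X2) → match; 3× C (X4) → no; 1× N (X3) → no.
Summing the matching environments: 1 + 1 = 2 matching atoms.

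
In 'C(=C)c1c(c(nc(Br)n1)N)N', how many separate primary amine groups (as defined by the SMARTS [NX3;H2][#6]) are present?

2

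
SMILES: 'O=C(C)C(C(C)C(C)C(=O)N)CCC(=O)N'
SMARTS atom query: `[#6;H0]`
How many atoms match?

The query [#6;H0] means: any carbon with no attached hydrogen.
Check the 16 heavy atoms by environment: 2× C (H2) → no; 3× C (H1) → no; 3× C (H3) → no; 3× C (H0) → match; 3× O (H0) → no; 2× N (H2) → no.
That gives 3 matching atoms.

3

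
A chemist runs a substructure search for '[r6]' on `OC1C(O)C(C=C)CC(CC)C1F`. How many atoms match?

6

The query [r6] means: r6 matches atoms in a six-membered ring.
Check the 13 heavy atoms by environment: 6× C (in 6-ring) → match; 2× O (acyclic) → no; 4× C (acyclic) → no; 1× F (acyclic) → no.
That gives 6 matching atoms.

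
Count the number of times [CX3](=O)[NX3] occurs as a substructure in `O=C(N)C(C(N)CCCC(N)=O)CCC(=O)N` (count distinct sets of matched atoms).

[CX3](=O)[NX3] is the SMARTS for an amide: a carbonyl carbon bonded to a trivalent nitrogen.
The molecule carries 3 separate instances of a primary amide (-C(=O)NH2) meeting every constraint; each maps to a distinct set of atoms, giving 3 matches.

3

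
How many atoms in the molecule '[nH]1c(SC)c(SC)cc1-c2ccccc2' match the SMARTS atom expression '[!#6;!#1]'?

The query [!#6;!#1] means: not carbon and not hydrogen — any heteroatom.
Check the 15 heavy atoms by environment: 1× n (aromatic) → match; 10× c (aromatic) → no; 2× S → match; 2× C → no.
Summing the matching environments: 1 + 2 = 3 matching atoms.

3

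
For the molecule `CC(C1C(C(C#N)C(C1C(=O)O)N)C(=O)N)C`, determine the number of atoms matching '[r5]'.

The query [r5] means: r5 matches atoms in a five-membered ring.
Check the 17 heavy atoms by environment: 5× C (in 5-ring) → match; 6× C (acyclic) → no; 3× O (acyclic) → no; 3× N (acyclic) → no.
That gives 5 matching atoms.

5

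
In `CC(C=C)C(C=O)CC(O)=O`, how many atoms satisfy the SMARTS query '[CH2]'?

2

The query [CH2] means: aliphatic carbon with exactly two hydrogens.
Check the 11 heavy atoms by environment: 2× C (H2) → match; 4× C (H1) → no; 1× C (H3) → no; 2× O (H0) → no; 1× C (H0) → no; 1× O (H1) → no.
That gives 2 matching atoms.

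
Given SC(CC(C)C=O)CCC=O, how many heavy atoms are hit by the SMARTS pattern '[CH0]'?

0

Check the 11 heavy atoms by environment: 1× C (H3) → no; 4× C (H1) → no; 3× C (H2) → no; 2× O (H0) → no; 1× S (H1) → no.
No environment satisfies the query, so 0 matching atoms.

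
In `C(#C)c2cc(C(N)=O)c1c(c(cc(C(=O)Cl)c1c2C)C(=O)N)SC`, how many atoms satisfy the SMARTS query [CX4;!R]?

The query [CX4;!R] means: aliphatic carbon with four total connections, not in a ring.
Check the 24 heavy atoms by environment: 10× c (aromatic, X3, in 6-ring) → no; 2× C (X2, acyclic) → no; 1× S (X2, acyclic) → no; 2× C (X4, acyclic) → match; 3× C (X3, acyclic) → no; 3× O (X1, acyclic) → no; 2× N (X3, acyclic) → no; 1× Cl (X1, acyclic) → no.
That gives 2 matching atoms.

2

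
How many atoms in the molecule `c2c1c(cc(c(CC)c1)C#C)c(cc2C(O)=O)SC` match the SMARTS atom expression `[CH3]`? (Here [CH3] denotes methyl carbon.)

Check the 19 heavy atoms by environment: 6× c (aromatic, H0) → no; 4× c (aromatic, H1) → no; 1× C (H2) → no; 2× C (H3) → match; 2× C (H0) → no; 1× C (H1) → no; 1× S (H0) → no; 1× O (H0) → no; 1× O (H1) → no.
That gives 2 matching atoms.

2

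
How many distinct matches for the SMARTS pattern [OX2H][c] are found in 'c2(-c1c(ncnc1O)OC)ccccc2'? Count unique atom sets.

1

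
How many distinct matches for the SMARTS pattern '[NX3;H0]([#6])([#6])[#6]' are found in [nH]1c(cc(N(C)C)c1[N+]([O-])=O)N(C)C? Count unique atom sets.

[NX3;H0]([#6])([#6])[#6] is the SMARTS for a tertiary amine: a trivalent nitrogen with no H, bonded to three carbons.
The molecule carries 2 separate instances of a dimethylamino group (-N(CH3)2) meeting every constraint; each maps to a distinct set of atoms, giving 2 matches.

2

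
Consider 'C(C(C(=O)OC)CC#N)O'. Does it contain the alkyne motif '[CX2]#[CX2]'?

No

The pattern [CX2]#[CX2] describes a carbon-carbon triple bond — an alkyne.
The closest candidate here is a nitrile (-C#N), but the triple bond is C#N, not C#C. No other fragment satisfies the full query, so there is no match.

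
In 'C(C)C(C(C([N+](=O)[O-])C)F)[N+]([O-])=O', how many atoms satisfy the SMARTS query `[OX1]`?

Check the 13 heavy atoms by environment: 6× C (X4) → no; 1× F (X1) → no; 2× N (charge +1, X3) → no; 2× O (charge -1, X1) → match; 2× O (X1) → match.
Summing the matching environments: 2 + 2 = 4 matching atoms.

4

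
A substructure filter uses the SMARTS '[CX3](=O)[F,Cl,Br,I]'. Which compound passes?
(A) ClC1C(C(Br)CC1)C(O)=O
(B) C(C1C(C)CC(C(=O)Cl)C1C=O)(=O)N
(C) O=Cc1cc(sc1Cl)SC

[CX3](=O)[F,Cl,Br,I] describes a carbonyl carbon bonded to a halogen (an acyl halide).
(A) has a chloro substituent but the Cl is not on a carbonyl carbon.
(B) contains an acyl chloride (-C(=O)Cl), which satisfies every atom and bond constraint.
(C) has a chloro substituent but the Cl is not on a carbonyl carbon.
So the answer is (B).

B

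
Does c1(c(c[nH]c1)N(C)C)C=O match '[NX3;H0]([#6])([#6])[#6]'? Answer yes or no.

Yes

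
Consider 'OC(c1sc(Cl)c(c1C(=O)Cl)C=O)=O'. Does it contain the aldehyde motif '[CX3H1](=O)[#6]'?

Yes

The pattern [CX3H1](=O)[#6] describes an sp2 carbon with one H, double-bonded to O and single-bonded to carbon — an aldehyde.
The molecule carries an aldehyde (-CHO), whose atoms satisfy every constraint of the query, so the pattern matches.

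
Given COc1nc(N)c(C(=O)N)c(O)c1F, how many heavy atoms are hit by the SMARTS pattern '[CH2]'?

0

The query [CH2] means: aliphatic carbon with exactly two hydrogens.
Check the 14 heavy atoms by environment: 1× n (aromatic, H0) → no; 5× c (aromatic, H0) → no; 1× F (H0) → no; 1× O (H1) → no; 2× O (H0) → no; 1× C (H3) → no; 2× N (H2) → no; 1× C (H0) → no.
No environment satisfies the query, so 0 matching atoms.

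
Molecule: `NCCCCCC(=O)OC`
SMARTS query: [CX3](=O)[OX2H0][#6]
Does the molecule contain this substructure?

The pattern [CX3](=O)[OX2H0][#6] describes a carbonyl carbon bonded to an oxygen that is itself bonded to carbon (no H on that O) — an ester.
The molecule carries a methyl-ester group (-C(=O)OCH3), whose atoms satisfy every constraint of the query, so the pattern matches.

Yes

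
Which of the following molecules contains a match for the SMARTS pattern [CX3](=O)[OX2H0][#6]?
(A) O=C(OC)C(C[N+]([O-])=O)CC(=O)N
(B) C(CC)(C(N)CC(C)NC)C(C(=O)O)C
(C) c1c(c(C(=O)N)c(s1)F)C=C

A

[CX3](=O)[OX2H0][#6] describes a carbonyl carbon bonded to an oxygen that is itself bonded to carbon (no H on that O) (an ester).
(A) contains a methyl-ester group (-C(=O)OCH3), which satisfies every atom and bond constraint.
(B) has a carboxylic acid group (-C(=O)OH) but the singly-bonded O carries H (OX2H1, not H0).
(C) has a primary amide (-C(=O)NH2) but the carbonyl is bonded to N, not to an O-C linkage.
So the answer is (A).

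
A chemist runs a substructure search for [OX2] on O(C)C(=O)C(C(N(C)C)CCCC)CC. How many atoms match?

1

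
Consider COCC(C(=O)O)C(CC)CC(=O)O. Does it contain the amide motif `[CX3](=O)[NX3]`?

No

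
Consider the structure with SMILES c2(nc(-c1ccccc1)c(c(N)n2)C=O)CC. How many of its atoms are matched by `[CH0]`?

The query [CH0] means: aliphatic carbon with no attached hydrogen.
Check the 17 heavy atoms by environment: 2× n (aromatic, H0) → no; 5× c (aromatic, H0) → no; 1× N (H2) → no; 1× C (H2) → no; 1× C (H3) → no; 5× c (aromatic, H1) → no; 1× C (H1) → no; 1× O (H0) → no.
No environment satisfies the query, so 0 matching atoms.

0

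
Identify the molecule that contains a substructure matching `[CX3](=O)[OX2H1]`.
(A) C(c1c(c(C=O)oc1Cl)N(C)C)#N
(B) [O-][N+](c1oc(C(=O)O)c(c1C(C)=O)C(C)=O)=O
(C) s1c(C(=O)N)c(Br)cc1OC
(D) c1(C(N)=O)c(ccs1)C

[CX3](=O)[OX2H1] describes an sp2 carbon double-bonded to O and single-bonded to an -OH oxygen (a carboxylic acid).
(A) has an aldehyde (-CHO) but there is no singly-bonded oxygen on the carbonyl carbon.
(B) contains a carboxylic acid group (-C(=O)OH), which satisfies every atom and bond constraint.
(C) has a primary amide (-C(=O)NH2) but the carbonyl is bonded to N, not to an -OH oxygen.
(D) has a primary amide (-C(=O)NH2) but the carbonyl is bonded to N, not to an -OH oxygen.
So the answer is (B).

B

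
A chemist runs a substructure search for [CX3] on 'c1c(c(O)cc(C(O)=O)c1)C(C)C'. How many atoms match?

Check the 13 heavy atoms by environment: 6× c (aromatic, X3) → no; 2× O (X2) → no; 1× C (X3) → match; 1× O (X1) → no; 3× C (X4) → no.
That gives 1 matching atom.

1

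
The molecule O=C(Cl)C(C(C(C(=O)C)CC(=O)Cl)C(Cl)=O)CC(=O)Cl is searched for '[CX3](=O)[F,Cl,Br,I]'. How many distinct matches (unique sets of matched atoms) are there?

4

[CX3](=O)[F,Cl,Br,I] is the SMARTS for an acyl halide: a carbonyl carbon bonded to a halogen.
The molecule carries 4 separate instances of an acyl chloride (-C(=O)Cl) meeting every constraint; each maps to a distinct set of atoms, giving 4 matches.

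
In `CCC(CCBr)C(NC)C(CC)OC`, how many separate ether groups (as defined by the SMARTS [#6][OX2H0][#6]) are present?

[#6][OX2H0][#6] is the SMARTS for an ether: an aliphatic oxygen bridging two carbons with no H on the oxygen.
Exactly one fragment in the molecule meets all constraints, giving 1 match.

1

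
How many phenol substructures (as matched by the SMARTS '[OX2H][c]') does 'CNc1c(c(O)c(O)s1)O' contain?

[OX2H][c] is the SMARTS for a phenol: a hydroxyl oxygen attached to an aromatic carbon.
The molecule carries 3 separate instances of a hydroxyl group (-OH) meeting every constraint; each maps to a distinct set of atoms, giving 3 matches.

3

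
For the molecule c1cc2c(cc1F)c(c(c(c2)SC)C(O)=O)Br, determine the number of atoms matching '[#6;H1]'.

4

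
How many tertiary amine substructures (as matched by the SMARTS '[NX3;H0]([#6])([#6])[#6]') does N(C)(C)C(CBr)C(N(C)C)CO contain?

[NX3;H0]([#6])([#6])[#6] is the SMARTS for a tertiary amine: a trivalent nitrogen with no H, bonded to three carbons.
The molecule carries 2 separate instances of a dimethylamino group (-N(CH3)2) meeting every constraint; each maps to a distinct set of atoms, giving 2 matches.

2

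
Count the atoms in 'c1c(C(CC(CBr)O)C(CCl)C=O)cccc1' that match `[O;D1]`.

The query [O;D1] means: aliphatic oxygen bonded to exactly one heavy atom.
Check the 17 heavy atoms by environment: 4× C (D2) → no; 3× C (D3) → no; 1× Br (D1) → no; 1× Cl (D1) → no; 2× O (D1) → match; 1× c (aromatic, D3) → no; 5× c (aromatic, D2) → no.
That gives 2 matching atoms.

2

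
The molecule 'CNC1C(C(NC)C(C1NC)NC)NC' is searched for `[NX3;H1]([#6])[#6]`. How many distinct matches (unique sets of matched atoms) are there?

[NX3;H1]([#6])[#6] is the SMARTS for a secondary amine: a trivalent nitrogen with one H, bonded to two carbons.
The molecule carries 5 separate instances of an N-methylamino group (-NHCH3) meeting every constraint; each maps to a distinct set of atoms, giving 5 matches.

5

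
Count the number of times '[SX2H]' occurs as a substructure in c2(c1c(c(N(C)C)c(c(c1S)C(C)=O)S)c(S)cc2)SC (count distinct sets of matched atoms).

3

[SX2H] is the SMARTS for a thiol: an aliphatic sulfur with two connections, one being H.
The molecule carries 3 separate instances of a thiol (-SH) meeting every constraint; each maps to a distinct set of atoms, giving 3 matches.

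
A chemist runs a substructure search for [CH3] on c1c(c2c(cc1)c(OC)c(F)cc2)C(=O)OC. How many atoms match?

The query [CH3] means: aliphatic carbon with exactly three hydrogens.
Check the 17 heavy atoms by environment: 5× c (aromatic, H0) → no; 5× c (aromatic, H1) → no; 1× C (H0) → no; 3× O (H0) → no; 2× C (H3) → match; 1× F (H0) → no.
That gives 2 matching atoms.

2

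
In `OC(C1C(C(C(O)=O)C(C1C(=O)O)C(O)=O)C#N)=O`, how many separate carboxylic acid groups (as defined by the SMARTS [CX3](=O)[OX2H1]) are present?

[CX3](=O)[OX2H1] is the SMARTS for a carboxylic acid: an sp2 carbon double-bonded to O and single-bonded to an -OH oxygen.
The molecule carries 4 separate instances of a carboxylic acid group (-C(=O)OH) meeting every constraint; each maps to a distinct set of atoms, giving 4 matches.

4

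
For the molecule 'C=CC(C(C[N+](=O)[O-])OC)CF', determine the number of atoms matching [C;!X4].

2

Check the 12 heavy atoms by environment: 5× C (X4) → no; 1× O (X2) → no; 1× N (charge +1, X3) → no; 1× O (charge -1, X1) → no; 1× O (X1) → no; 1× F (X1) → no; 2× C (X3) → match.
That gives 2 matching atoms.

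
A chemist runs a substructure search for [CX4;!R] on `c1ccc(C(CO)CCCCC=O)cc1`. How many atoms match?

6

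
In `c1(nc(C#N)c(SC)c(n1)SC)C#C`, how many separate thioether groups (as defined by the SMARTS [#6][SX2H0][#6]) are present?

2

[#6][SX2H0][#6] is the SMARTS for a thioether: an aliphatic sulfur bridging two carbons with no H on the sulfur.
The molecule carries 2 separate instances of a methylthio ether (-SCH3) meeting every constraint; each maps to a distinct set of atoms, giving 2 matches.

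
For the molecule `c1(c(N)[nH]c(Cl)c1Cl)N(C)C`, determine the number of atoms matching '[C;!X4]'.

0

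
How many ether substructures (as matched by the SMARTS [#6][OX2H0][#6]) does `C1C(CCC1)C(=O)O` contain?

[#6][OX2H0][#6] is the SMARTS for an ether: an aliphatic oxygen bridging two carbons with no H on the oxygen.
The molecule has a carboxylic acid group (-C(=O)OH), but the -OH oxygen has H1; the =O is OX1, not OX2; nothing else fits, so there are 0 matches.

0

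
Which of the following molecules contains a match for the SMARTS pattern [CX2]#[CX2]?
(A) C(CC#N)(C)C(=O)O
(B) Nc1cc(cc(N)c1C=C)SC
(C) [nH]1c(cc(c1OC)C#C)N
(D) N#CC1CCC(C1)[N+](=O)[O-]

C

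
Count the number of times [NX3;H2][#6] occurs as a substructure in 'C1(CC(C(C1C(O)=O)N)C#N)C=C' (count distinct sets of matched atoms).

1

[NX3;H2][#6] is the SMARTS for a primary amine: a trivalent nitrogen with two H attached to carbon.
Exactly one fragment in the molecule meets all constraints, giving 1 match.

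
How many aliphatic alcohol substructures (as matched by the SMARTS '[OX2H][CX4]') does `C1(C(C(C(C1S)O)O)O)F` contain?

3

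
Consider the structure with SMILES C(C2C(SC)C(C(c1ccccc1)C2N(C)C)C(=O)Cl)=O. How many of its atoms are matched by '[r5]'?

5

The query [r5] means: r5 matches atoms in a five-membered ring.
Check the 21 heavy atoms by environment: 5× C (in 5-ring) → match; 5× C (acyclic) → no; 2× O (acyclic) → no; 1× Cl (acyclic) → no; 1× S (acyclic) → no; 1× N (acyclic) → no; 6× c (aromatic, in 6-ring) → no.
That gives 5 matching atoms.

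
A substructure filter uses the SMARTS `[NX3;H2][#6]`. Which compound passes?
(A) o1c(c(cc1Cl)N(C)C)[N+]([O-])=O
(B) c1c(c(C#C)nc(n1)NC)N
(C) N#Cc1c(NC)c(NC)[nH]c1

[NX3;H2][#6] describes a trivalent nitrogen with two H attached to carbon (a primary amine).
(A) has a nitro group (-[N+](=O)[O-]) but the nitrogen is [N+] with no H, not NX3H2.
(B) contains a primary amino group (-NH2), which satisfies every atom and bond constraint.
(C) has a nitrile (-C#N) but the nitrogen is NX1 (triple-bonded), not NX3 with two H.
So the answer is (B).

B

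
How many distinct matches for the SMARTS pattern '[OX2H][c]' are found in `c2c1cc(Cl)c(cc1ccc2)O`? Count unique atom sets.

1

[OX2H][c] is the SMARTS for a phenol: a hydroxyl oxygen attached to an aromatic carbon.
Exactly one fragment in the molecule meets all constraints, giving 1 match.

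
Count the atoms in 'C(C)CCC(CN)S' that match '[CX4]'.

The query [CX4] means: C with X4: aliphatic carbon with exactly 4 total connections (bonds + H).
Check the 8 heavy atoms by environment: 6× C (X4) → match; 1× N (X3) → no; 1× S (X2) → no.
That gives 6 matching atoms.

6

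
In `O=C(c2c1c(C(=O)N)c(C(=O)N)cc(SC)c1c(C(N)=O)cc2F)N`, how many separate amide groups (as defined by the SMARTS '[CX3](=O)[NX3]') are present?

[CX3](=O)[NX3] is the SMARTS for an amide: a carbonyl carbon bonded to a trivalent nitrogen.
The molecule carries 4 separate instances of a primary amide (-C(=O)NH2) meeting every constraint; each maps to a distinct set of atoms, giving 4 matches.

4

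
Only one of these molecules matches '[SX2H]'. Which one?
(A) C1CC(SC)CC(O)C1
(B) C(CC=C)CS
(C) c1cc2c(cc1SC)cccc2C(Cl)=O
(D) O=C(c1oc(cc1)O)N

B

[SX2H] describes an aliphatic sulfur with two connections, one being H (a thiol).
(A) has a hydroxyl group (-OH) but it is an -OH, not an -SH.
(B) contains a thiol (-SH), which satisfies every atom and bond constraint.
(C) has a methylthio ether (-SCH3) but the sulfur has H0 (bonded to two carbons), not H1.
(D) has a hydroxyl group (-OH) but it is an -OH, not an -SH.
So the answer is (B).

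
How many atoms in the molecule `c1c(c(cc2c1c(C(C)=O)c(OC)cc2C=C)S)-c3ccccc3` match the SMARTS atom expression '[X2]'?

The query [X2] means: any atom with exactly two total connections (bonds + H).
Check the 24 heavy atoms by environment: 16× c (aromatic, X3) → no; 1× S (X2) → match; 3× C (X3) → no; 1× O (X1) → no; 2× C (X4) → no; 1× O (X2) → match.
Summing the matching environments: 1 + 1 = 2 matching atoms.

2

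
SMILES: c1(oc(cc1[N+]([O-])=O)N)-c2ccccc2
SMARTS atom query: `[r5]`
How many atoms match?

5

Check the 15 heavy atoms by environment: 1× o (aromatic, in 5-ring) → match; 4× c (aromatic, in 5-ring) → match; 1× N (acyclic) → no; 6× c (aromatic, in 6-ring) → no; 1× N (charge +1, acyclic) → no; 1× O (charge -1, acyclic) → no; 1× O (acyclic) → no.
Summing the matching environments: 1 + 4 = 5 matching atoms.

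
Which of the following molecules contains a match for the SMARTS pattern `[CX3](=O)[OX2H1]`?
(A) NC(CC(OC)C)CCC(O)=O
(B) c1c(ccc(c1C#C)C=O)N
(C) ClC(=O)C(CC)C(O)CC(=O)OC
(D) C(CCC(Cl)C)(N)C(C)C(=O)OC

A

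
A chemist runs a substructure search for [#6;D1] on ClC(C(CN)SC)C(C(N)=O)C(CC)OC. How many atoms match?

The query [#6;D1] means: carbon bonded to exactly one heavy atom.
Check the 16 heavy atoms by environment: 2× C (D2) → no; 5× C (D3) → no; 1× O (D2) → no; 3× C (D1) → match; 1× Cl (D1) → no; 1× O (D1) → no; 2× N (D1) → no; 1× S (D2) → no.
That gives 3 matching atoms.

3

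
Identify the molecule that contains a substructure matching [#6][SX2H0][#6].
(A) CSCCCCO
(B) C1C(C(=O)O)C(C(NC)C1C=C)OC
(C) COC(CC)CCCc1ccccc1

[#6][SX2H0][#6] describes an aliphatic sulfur bridging two carbons with no H on the sulfur (a thioether).
(A) contains a methylthio ether (-SCH3), which satisfies every atom and bond constraint.
(B) has a methoxy ether (-OCH3) but the bridging atom is O, not S.
(C) has a methoxy ether (-OCH3) but the bridging atom is O, not S.
So the answer is (A).

A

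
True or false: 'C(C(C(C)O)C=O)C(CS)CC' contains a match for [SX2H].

True

The pattern [SX2H] describes an aliphatic sulfur with two connections, one being H — a thiol.
The molecule carries a thiol (-SH), whose atoms satisfy every constraint of the query, so the pattern matches.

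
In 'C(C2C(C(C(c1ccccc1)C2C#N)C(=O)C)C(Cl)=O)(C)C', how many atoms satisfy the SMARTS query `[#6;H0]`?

The query [#6;H0] means: any carbon with no attached hydrogen.
Check the 22 heavy atoms by environment: 6× C (H1) → no; 3× C (H3) → no; 1× c (aromatic, H0) → match; 5× c (aromatic, H1) → no; 3× C (H0) → match; 1× N (H0) → no; 2× O (H0) → no; 1× Cl (H0) → no.
Summing the matching environments: 1 + 3 = 4 matching atoms.

4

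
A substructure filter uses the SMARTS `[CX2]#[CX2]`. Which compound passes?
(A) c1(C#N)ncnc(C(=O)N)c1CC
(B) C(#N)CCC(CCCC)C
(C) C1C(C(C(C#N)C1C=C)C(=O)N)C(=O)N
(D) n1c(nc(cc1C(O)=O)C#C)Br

D

[CX2]#[CX2] describes a carbon-carbon triple bond (an alkyne).
(A) has a nitrile (-C#N) but the triple bond is C#N, not C#C.
(B) has a nitrile (-C#N) but the triple bond is C#N, not C#C.
(C) has a vinyl group (-CH=CH2) but the C=C is a double bond; both carbons are CX3, not CX2.
(D) contains an ethynyl group (-C#CH), which satisfies every atom and bond constraint.
So the answer is (D).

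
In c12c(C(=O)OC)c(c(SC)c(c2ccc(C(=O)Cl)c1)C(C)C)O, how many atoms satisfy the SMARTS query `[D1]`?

The query [D1] means: atom with exactly one heavy-atom neighbour (degree 1).
Check the 23 heavy atoms by environment: 7× c (aromatic, D3) → no; 3× c (aromatic, D2) → no; 3× C (D3) → no; 4× C (D1) → match; 1× S (D2) → no; 3× O (D1) → match; 1× Cl (D1) → match; 1× O (D2) → no.
Summing the matching environments: 4 + 3 + 1 = 8 matching atoms.

8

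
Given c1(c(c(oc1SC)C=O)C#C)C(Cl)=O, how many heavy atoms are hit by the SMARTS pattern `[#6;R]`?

4

The query [#6;R] means: carbon that is part of a ring.
Check the 14 heavy atoms by environment: 1× o (aromatic, in 5-ring) → no; 4× c (aromatic, in 5-ring) → match; 1× S (acyclic) → no; 5× C (acyclic) → no; 2× O (acyclic) → no; 1× Cl (acyclic) → no.
That gives 4 matching atoms.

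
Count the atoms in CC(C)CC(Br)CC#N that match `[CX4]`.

The query [CX4] means: C with X4: aliphatic carbon with exactly 4 total connections (bonds + H).
Check the 9 heavy atoms by environment: 6× C (X4) → match; 1× Br (X1) → no; 1× C (X2) → no; 1× N (X1) → no.
That gives 6 matching atoms.

6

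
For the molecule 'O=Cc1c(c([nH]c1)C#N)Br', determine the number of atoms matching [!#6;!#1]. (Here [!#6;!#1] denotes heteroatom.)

4

Check the 10 heavy atoms by environment: 1× n (aromatic) → match; 4× c (aromatic) → no; 2× C → no; 1× N → match; 1× Br → match; 1× O → match.
Summing the matching environments: 1 + 1 + 1 + 1 = 4 matching atoms.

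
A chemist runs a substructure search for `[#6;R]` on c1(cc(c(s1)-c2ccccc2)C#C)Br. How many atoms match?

10

The query [#6;R] means: carbon that is part of a ring.
Check the 14 heavy atoms by environment: 1× s (aromatic, in 5-ring) → no; 4× c (aromatic, in 5-ring) → match; 2× C (acyclic) → no; 6× c (aromatic, in 6-ring) → match; 1× Br (acyclic) → no.
Summing the matching environments: 4 + 6 = 10 matching atoms.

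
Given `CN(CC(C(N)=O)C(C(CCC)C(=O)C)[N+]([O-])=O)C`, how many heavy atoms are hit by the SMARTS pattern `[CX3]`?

2

Check the 19 heavy atoms by environment: 10× C (X4) → no; 2× N (X3) → no; 1× N (charge +1, X3) → no; 1× O (charge -1, X1) → no; 3× O (X1) → no; 2× C (X3) → match.
That gives 2 matching atoms.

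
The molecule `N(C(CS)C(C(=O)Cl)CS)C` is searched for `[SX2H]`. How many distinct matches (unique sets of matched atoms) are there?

[SX2H] is the SMARTS for a thiol: an aliphatic sulfur with two connections, one being H.
The molecule carries 2 separate instances of a thiol (-SH) meeting every constraint; each maps to a distinct set of atoms, giving 2 matches.

2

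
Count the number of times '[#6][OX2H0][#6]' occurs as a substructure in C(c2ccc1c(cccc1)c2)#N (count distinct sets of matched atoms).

[#6][OX2H0][#6] is the SMARTS for an ether: an aliphatic oxygen bridging two carbons with no H on the oxygen.
No fragment in the molecule satisfies every constraint, giving 0 matches.

0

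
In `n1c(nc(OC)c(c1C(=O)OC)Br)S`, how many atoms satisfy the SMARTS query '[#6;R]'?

4

The query [#6;R] means: carbon that is part of a ring.
Check the 14 heavy atoms by environment: 2× n (aromatic, in 6-ring) → no; 4× c (aromatic, in 6-ring) → match; 3× C (acyclic) → no; 3× O (acyclic) → no; 1× S (acyclic) → no; 1× Br (acyclic) → no.
That gives 4 matching atoms.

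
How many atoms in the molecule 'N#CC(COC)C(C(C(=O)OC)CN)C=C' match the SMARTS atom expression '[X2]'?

3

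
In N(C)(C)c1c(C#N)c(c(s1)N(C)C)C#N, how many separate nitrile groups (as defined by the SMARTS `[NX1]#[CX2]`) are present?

2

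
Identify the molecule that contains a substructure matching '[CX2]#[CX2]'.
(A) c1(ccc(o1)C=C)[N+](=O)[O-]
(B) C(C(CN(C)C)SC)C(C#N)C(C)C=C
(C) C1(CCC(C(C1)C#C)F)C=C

C

[CX2]#[CX2] describes a carbon-carbon triple bond (an alkyne).
(A) has a vinyl group (-CH=CH2) but the C=C is a double bond; both carbons are CX3, not CX2.
(B) has a vinyl group (-CH=CH2) but the C=C is a double bond; both carbons are CX3, not CX2.
(C) contains an ethynyl group (-C#CH), which satisfies every atom and bond constraint.
So the answer is (C).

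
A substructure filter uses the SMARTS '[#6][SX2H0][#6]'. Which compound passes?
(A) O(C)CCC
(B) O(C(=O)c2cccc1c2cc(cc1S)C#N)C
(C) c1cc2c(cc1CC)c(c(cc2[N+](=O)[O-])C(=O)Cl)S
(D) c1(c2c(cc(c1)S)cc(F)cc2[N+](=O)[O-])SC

D

[#6][SX2H0][#6] describes an aliphatic sulfur bridging two carbons with no H on the sulfur (a thioether).
(A) has a methoxy ether (-OCH3) but the bridging atom is O, not S.
(B) has a thiol (-SH) but the sulfur has H1, not H0 bridging two carbons.
(C) has a thiol (-SH) but the sulfur has H1, not H0 bridging two carbons.
(D) contains a methylthio ether (-SCH3), which satisfies every atom and bond constraint.
So the answer is (D).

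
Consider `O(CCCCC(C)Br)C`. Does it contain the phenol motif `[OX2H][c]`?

The pattern [OX2H][c] describes a hydroxyl oxygen attached to an aromatic carbon — a phenol.
The closest candidate here is a methoxy ether (-OCH3), but the oxygen has H0, not H1. No other fragment satisfies the full query, so there is no match.

No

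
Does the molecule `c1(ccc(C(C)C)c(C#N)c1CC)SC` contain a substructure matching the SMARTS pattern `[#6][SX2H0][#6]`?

Yes

The pattern [#6][SX2H0][#6] describes an aliphatic sulfur bridging two carbons with no H on the sulfur — a thioether.
The molecule carries a methylthio ether (-SCH3), whose atoms satisfy every constraint of the query, so the pattern matches.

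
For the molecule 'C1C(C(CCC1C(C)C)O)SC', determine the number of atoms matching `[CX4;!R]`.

The query [CX4;!R] means: aliphatic carbon with four total connections, not in a ring.
Check the 12 heavy atoms by environment: 6× C (X4, in 6-ring) → no; 1× S (X2, acyclic) → no; 4× C (X4, acyclic) → match; 1× O (X2, acyclic) → no.
That gives 4 matching atoms.

4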